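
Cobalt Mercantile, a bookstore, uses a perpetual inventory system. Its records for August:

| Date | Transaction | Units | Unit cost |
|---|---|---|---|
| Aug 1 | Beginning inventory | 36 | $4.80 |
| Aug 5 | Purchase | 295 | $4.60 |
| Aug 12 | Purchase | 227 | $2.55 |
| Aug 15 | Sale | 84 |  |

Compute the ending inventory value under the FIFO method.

Ending inventory = $1,715.05

Aug 15, 84 sold [FIFO — oldest first]: 36 @ $4.80 + 48 @ $4.60 = $393.60
Ending inventory: 247 @ $4.60 + 227 @ $2.55 = $1,715.05
Check: goods available $2,108.65 = COGS $393.60 + ending $1,715.05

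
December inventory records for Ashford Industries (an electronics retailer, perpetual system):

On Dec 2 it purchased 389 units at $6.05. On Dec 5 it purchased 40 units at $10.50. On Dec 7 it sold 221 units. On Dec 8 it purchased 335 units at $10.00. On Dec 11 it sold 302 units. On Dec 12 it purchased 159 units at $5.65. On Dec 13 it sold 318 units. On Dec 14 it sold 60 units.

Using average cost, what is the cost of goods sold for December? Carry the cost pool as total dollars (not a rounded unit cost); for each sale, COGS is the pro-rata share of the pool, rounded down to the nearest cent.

After Dec 2: 389 on hand, pool $2,353.45 (≈ $6.0500 each)
After Dec 5: 429 on hand, pool $2,773.45 (≈ $6.4649 each)
Dec 7, sell 221: 221/429 × $2,773.45 → $1,428.74
After Dec 8: 543 on hand, pool $4,694.71 (≈ $8.6459 each)
Dec 11, sell 302: 302/543 × $4,694.71 → $2,611.05
After Dec 12: 400 on hand, pool $2,982.01 (≈ $7.4550 each)
Dec 13, sell 318: 318/400 × $2,982.01 → $2,370.69
Dec 14, sell 60: 60/82 × $611.32 → $447.30
Total COGS = $1,428.74 + $2,611.05 + $2,370.69 + $447.30 = $6,857.78
Ending inventory (cost pool remaining) = $164.02
Check: goods available $7,021.80 = COGS $6,857.78 + ending $164.02

COGS = $6,857.78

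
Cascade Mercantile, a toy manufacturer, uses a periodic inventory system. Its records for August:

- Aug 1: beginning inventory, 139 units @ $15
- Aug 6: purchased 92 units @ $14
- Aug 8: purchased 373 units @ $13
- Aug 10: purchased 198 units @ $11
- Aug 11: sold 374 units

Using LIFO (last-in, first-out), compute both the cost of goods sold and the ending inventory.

Aug 11, 374 sold [LIFO — newest first]: 198 @ $11 + 176 @ $13 = $4,466
Ending inventory: 139 @ $15 + 92 @ $14 + 197 @ $13 = $5,934
Check: goods available $10,400 = COGS $4,466 + ending $5,934

COGS = $4,466; ending inventory = $5,934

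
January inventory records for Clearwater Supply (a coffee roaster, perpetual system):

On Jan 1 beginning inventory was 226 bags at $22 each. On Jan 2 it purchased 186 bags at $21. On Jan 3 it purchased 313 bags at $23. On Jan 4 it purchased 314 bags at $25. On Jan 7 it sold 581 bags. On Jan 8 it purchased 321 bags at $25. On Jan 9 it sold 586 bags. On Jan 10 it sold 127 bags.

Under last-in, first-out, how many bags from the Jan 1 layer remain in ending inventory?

Jan 7, 581 sold [LIFO — newest first]: 314 @ $25 + 267 @ $23 = $13,991
Jan 9, 586 sold [LIFO — newest first]: 321 @ $25 + 46 @ $23 + 186 @ $21 + 33 @ $22 = $13,715
Jan 10, 127 sold [LIFO — newest first]: 127 @ $22 = $2,794
Total COGS = $13,991 + $13,715 + $2,794 = $30,500
Ending inventory: 66 @ $22 = $1,452

66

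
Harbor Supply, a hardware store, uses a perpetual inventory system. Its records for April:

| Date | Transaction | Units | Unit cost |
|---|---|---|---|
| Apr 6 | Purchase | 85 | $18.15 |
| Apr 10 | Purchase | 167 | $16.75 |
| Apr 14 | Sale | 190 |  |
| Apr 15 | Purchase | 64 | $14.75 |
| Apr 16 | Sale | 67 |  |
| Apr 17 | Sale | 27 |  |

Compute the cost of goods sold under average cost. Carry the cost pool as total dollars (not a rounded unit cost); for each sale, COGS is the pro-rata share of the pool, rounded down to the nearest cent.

COGS = $4,773.06

After Apr 6: 85 on hand, pool $1,542.75 (≈ $18.1500 each)
After Apr 10: 252 on hand, pool $4,340.00 (≈ $17.2222 each)
Apr 14, sell 190: 190/252 × $4,340.00 → $3,272.22
After Apr 15: 126 on hand, pool $2,011.78 (≈ $15.9665 each)
Apr 16, sell 67: 67/126 × $2,011.78 → $1,069.75
Apr 17, sell 27: 27/59 × $942.03 → $431.09
Total COGS = $3,272.22 + $1,069.75 + $431.09 = $4,773.06
Ending inventory (cost pool remaining) = $510.94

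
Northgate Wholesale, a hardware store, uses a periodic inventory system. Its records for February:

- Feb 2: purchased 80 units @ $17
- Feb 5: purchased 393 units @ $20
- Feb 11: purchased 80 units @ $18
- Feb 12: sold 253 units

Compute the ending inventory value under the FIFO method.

Ending inventory = $5,840

Feb 12, 253 sold [FIFO — oldest first]: 80 @ $17 + 173 @ $20 = $4,820
Ending inventory: 220 @ $20 + 80 @ $18 = $5,840
Check: goods available $10,660 = COGS $4,820 + ending $5,840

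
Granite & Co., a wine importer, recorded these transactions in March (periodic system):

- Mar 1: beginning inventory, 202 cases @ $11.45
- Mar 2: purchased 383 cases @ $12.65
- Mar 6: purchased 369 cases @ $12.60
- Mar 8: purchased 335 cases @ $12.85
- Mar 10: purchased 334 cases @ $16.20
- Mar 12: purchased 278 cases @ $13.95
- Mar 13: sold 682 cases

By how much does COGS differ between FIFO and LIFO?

$1,808.35

FIFO COGS: 202 @ $11.45 + 383 @ $12.65 + 97 @ $12.60 = $8,380.05
LIFO COGS: 278 @ $13.95 + 334 @ $16.20 + 70 @ $12.85 = $10,188.40
Difference = |$8,380.05 − $10,188.40| = $1,808.35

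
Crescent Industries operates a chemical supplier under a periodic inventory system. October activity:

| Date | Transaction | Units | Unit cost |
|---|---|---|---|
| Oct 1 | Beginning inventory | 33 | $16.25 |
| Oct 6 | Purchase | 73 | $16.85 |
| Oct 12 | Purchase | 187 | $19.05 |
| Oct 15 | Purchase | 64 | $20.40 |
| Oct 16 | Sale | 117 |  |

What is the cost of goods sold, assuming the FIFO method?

Oct 16, 117 sold [FIFO — oldest first]: 33 @ $16.25 + 73 @ $16.85 + 11 @ $19.05 = $1,975.85
Ending inventory: 176 @ $19.05 + 64 @ $20.40 = $4,658.40

COGS = $1,975.85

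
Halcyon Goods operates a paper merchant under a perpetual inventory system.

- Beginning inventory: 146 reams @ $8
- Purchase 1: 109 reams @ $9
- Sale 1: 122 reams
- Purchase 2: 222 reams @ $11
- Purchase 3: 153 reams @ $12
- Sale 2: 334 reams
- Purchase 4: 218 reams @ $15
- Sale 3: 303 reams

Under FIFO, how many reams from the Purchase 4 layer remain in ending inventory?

89

Sale 1 (122) [FIFO — oldest first]: 122 @ $8 = $976
Sale 2 (334) [FIFO — oldest first]: 24 @ $8 + 109 @ $9 + 201 @ $11 = $3,384
Sale 3 (303) [FIFO — oldest first]: 21 @ $11 + 153 @ $12 + 129 @ $15 = $4,002
Total COGS = $976 + $3,384 + $4,002 = $8,362
Ending inventory: 89 @ $15 = $1,335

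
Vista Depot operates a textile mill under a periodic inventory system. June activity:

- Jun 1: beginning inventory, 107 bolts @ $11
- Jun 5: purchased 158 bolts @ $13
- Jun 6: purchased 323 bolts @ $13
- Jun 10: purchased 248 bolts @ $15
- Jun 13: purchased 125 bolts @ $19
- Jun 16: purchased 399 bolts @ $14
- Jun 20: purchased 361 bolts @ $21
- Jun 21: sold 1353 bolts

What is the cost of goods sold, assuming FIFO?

Jun 21, 1353 sold [FIFO — oldest first]: 107 @ $11 + 158 @ $13 + 323 @ $13 + 248 @ $15 + 125 @ $19 + 392 @ $14 = $19,013
Ending inventory: 7 @ $14 + 361 @ $21 = $7,679

COGS = $19,013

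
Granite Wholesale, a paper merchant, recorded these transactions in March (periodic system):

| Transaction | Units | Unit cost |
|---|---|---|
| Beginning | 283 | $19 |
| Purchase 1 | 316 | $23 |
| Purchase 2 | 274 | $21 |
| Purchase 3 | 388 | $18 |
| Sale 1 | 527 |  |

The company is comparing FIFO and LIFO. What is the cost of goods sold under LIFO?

COGS = $9,903

FIFO COGS: 283 @ $19 + 244 @ $23 = $10,989
LIFO COGS: 388 @ $18 + 139 @ $21 = $9,903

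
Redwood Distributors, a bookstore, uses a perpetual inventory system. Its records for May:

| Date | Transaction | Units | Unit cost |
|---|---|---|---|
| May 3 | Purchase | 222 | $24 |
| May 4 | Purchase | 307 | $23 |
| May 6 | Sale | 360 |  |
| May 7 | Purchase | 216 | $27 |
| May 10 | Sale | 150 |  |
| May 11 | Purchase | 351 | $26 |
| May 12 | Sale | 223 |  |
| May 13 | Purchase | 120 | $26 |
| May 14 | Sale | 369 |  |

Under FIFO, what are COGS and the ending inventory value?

May 6, 360 sold [FIFO — oldest first]: 222 @ $24 + 138 @ $23 = $8,502
May 10, 150 sold [FIFO — oldest first]: 150 @ $23 = $3,450
May 12, 223 sold [FIFO — oldest first]: 19 @ $23 + 204 @ $27 = $5,945
May 14, 369 sold [FIFO — oldest first]: 12 @ $27 + 351 @ $26 + 6 @ $26 = $9,606
Total COGS = $8,502 + $3,450 + $5,945 + $9,606 = $27,503
Ending inventory: 114 @ $26 = $2,964

COGS = $27,503; ending inventory = $2,964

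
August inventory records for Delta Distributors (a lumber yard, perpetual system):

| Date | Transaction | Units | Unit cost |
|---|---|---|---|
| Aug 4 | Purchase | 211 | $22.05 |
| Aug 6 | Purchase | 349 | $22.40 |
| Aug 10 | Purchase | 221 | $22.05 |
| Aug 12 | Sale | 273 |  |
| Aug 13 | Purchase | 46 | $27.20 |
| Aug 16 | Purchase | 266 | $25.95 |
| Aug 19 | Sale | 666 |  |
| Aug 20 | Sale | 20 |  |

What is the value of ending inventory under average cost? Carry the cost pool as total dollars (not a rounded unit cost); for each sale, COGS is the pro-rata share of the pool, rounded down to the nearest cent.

After Aug 4: 211 on hand, pool $4,652.55 (≈ $22.0500 each)
After Aug 6: 560 on hand, pool $12,470.15 (≈ $22.2681 each)
After Aug 10: 781 on hand, pool $17,343.20 (≈ $22.2064 each)
Aug 12, sell 273: 273/781 × $17,343.20 → $6,062.34
After Aug 13: 554 on hand, pool $12,532.06 (≈ $22.6210 each)
After Aug 16: 820 on hand, pool $19,434.76 (≈ $23.7009 each)
Aug 19, sell 666: 666/820 × $19,434.76 → $15,784.81
Aug 20, sell 20: 20/154 × $3,649.95 → $474.01
Total COGS = $6,062.34 + $15,784.81 + $474.01 = $22,321.16
Ending inventory (cost pool remaining) = $3,175.94

Ending inventory = $3,175.94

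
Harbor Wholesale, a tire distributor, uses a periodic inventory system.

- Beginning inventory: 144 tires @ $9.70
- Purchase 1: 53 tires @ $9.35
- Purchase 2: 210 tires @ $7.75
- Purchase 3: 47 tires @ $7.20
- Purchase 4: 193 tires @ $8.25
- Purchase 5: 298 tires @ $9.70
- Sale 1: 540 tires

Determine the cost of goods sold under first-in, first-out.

Sale 1 (540) [FIFO — oldest first]: 144 @ $9.70 + 53 @ $9.35 + 210 @ $7.75 + 47 @ $7.20 + 86 @ $8.25 = $4,567.75
Ending inventory: 107 @ $8.25 + 298 @ $9.70 = $3,773.35

COGS = $4,567.75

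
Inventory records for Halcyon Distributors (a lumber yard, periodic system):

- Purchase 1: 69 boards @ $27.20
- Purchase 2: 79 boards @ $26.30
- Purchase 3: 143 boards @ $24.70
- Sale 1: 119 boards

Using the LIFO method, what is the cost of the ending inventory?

Ending inventory = $4,547.30

Sale 1 (119) [LIFO — newest first]: 119 @ $24.70 = $2,939.30
Ending inventory: 69 @ $27.20 + 79 @ $26.30 + 24 @ $24.70 = $4,547.30
Check: goods available $7,486.60 = COGS $2,939.30 + ending $4,547.30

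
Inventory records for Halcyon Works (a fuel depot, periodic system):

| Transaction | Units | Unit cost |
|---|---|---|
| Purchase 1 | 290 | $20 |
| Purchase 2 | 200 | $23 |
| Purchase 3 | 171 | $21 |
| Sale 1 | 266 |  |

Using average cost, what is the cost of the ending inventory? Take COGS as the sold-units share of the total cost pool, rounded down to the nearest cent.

Ending inventory = $8,360.74

Sale 1, sell 266: 266/661 × $13,991.00 → $5,630.26
Ending inventory (cost pool remaining) = $8,360.74
Check: goods available $13,991.00 = COGS $5,630.26 + ending $8,360.74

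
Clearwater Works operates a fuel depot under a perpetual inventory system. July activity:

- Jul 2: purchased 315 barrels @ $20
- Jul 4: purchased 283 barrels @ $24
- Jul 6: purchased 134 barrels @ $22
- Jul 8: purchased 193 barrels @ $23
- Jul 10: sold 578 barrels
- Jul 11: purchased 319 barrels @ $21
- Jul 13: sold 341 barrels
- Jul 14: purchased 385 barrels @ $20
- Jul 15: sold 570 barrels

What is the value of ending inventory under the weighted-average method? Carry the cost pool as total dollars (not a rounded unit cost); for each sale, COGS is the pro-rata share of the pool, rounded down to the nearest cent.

After Jul 2: 315 on hand, pool $6,300.00 (≈ $20.0000 each)
After Jul 4: 598 on hand, pool $13,092.00 (≈ $21.8930 each)
After Jul 6: 732 on hand, pool $16,040.00 (≈ $21.9126 each)
After Jul 8: 925 on hand, pool $20,479.00 (≈ $22.1395 each)
Jul 10, sell 578: 578/925 × $20,479.00 → $12,796.60
After Jul 11: 666 on hand, pool $14,381.40 (≈ $21.5937 each)
Jul 13, sell 341: 341/666 × $14,381.40 → $7,363.44
After Jul 14: 710 on hand, pool $14,717.96 (≈ $20.7295 each)
Jul 15, sell 570: 570/710 × $14,717.96 → $11,815.82
Total COGS = $12,796.60 + $7,363.44 + $11,815.82 = $31,975.86
Ending inventory (cost pool remaining) = $2,902.14

Ending inventory = $2,902.14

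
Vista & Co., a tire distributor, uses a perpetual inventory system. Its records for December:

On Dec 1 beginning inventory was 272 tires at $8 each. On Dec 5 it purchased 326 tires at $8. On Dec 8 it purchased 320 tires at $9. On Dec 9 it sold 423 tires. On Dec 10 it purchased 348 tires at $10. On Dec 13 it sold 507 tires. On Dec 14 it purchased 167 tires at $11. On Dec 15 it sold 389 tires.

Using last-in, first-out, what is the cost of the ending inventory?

Ending inventory = $912

Dec 9, 423 sold [LIFO — newest first]: 320 @ $9 + 103 @ $8 = $3,704
Dec 13, 507 sold [LIFO — newest first]: 348 @ $10 + 159 @ $8 = $4,752
Dec 15, 389 sold [LIFO — newest first]: 167 @ $11 + 64 @ $8 + 158 @ $8 = $3,613
Total COGS = $3,704 + $4,752 + $3,613 = $12,069
Ending inventory: 114 @ $8 = $912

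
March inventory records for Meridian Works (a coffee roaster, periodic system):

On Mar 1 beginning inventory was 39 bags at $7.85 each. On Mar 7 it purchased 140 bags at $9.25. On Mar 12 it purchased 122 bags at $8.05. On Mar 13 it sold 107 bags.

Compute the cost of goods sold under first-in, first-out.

Mar 13, 107 sold [FIFO — oldest first]: 39 @ $7.85 + 68 @ $9.25 = $935.15
Ending inventory: 72 @ $9.25 + 122 @ $8.05 = $1,648.10
Check: goods available $2,583.25 = COGS $935.15 + ending $1,648.10

COGS = $935.15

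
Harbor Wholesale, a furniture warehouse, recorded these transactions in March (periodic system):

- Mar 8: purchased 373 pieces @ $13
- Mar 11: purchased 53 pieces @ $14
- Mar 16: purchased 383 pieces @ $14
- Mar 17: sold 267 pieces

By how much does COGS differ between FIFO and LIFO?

FIFO COGS: 267 @ $13 = $3,471
LIFO COGS: 267 @ $14 = $3,738
Difference = |$3,471 − $3,738| = $267

$267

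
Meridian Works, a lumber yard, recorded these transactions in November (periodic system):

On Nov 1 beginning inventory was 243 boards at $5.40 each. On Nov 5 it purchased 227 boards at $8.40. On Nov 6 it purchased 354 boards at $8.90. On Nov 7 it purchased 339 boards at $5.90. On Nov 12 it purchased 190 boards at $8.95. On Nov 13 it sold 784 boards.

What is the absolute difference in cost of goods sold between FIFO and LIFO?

$43.50

FIFO COGS: 243 @ $5.40 + 227 @ $8.40 + 314 @ $8.90 = $6,013.60
LIFO COGS: 190 @ $8.95 + 339 @ $5.90 + 255 @ $8.90 = $5,970.10
Difference = |$6,013.60 − $5,970.10| = $43.50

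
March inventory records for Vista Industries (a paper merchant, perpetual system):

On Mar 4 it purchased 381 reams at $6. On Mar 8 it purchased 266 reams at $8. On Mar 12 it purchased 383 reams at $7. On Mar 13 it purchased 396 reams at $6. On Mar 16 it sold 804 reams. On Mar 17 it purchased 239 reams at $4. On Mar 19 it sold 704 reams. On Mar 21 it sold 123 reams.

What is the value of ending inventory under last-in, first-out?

Ending inventory = $204

Mar 16, 804 sold [LIFO — newest first]: 396 @ $6 + 383 @ $7 + 25 @ $8 = $5,257
Mar 19, 704 sold [LIFO — newest first]: 239 @ $4 + 241 @ $8 + 224 @ $6 = $4,228
Mar 21, 123 sold [LIFO — newest first]: 123 @ $6 = $738
Total COGS = $5,257 + $4,228 + $738 = $10,223
Ending inventory: 34 @ $6 = $204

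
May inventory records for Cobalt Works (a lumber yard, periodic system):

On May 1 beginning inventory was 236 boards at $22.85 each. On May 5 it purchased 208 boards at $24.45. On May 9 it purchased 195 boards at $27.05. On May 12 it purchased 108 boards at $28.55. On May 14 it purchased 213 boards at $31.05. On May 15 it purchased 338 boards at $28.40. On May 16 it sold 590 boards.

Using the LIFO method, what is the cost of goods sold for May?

COGS = $17,326.30

May 16, 590 sold [LIFO — newest first]: 338 @ $28.40 + 213 @ $31.05 + 39 @ $28.55 = $17,326.30
Ending inventory: 236 @ $22.85 + 208 @ $24.45 + 195 @ $27.05 + 69 @ $28.55 = $17,722.90
Check: goods available $35,049.20 = COGS $17,326.30 + ending $17,722.90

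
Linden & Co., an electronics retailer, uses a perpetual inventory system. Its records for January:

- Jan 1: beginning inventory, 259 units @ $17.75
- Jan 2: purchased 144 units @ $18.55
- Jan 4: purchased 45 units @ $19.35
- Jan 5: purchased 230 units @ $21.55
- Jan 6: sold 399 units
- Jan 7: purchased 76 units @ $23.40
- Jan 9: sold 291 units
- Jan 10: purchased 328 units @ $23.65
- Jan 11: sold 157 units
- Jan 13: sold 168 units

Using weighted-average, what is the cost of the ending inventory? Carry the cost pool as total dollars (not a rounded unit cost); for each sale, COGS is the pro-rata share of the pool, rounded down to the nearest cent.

Ending inventory = $1,546.71

After Jan 1: 259 on hand, pool $4,597.25 (≈ $17.7500 each)
After Jan 2: 403 on hand, pool $7,268.45 (≈ $18.0359 each)
After Jan 4: 448 on hand, pool $8,139.20 (≈ $18.1679 each)
After Jan 5: 678 on hand, pool $13,095.70 (≈ $19.3152 each)
Jan 6, sell 399: 399/678 × $13,095.70 → $7,706.76
After Jan 7: 355 on hand, pool $7,167.34 (≈ $20.1897 each)
Jan 9, sell 291: 291/355 × $7,167.34 → $5,875.19
After Jan 10: 392 on hand, pool $9,049.35 (≈ $23.0851 each)
Jan 11, sell 157: 157/392 × $9,049.35 → $3,624.35
Jan 13, sell 168: 168/235 × $5,425.00 → $3,878.29
Total COGS = $7,706.76 + $5,875.19 + $3,624.35 + $3,878.29 = $21,084.59
Ending inventory (cost pool remaining) = $1,546.71
Check: goods available $22,631.30 = COGS $21,084.59 + ending $1,546.71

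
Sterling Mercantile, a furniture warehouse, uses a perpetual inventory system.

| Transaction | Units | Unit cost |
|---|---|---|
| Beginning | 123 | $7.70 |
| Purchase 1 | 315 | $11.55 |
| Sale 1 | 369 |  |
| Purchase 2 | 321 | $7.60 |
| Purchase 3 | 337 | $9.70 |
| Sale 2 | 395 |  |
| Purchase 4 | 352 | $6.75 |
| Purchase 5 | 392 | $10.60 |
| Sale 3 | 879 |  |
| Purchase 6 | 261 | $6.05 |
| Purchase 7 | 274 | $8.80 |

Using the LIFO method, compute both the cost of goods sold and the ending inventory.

Sale 1 (369) [LIFO — newest first]: 315 @ $11.55 + 54 @ $7.70 = $4,054.05
Sale 2 (395) [LIFO — newest first]: 337 @ $9.70 + 58 @ $7.60 = $3,709.70
Sale 3 (879) [LIFO — newest first]: 392 @ $10.60 + 352 @ $6.75 + 135 @ $7.60 = $7,557.20
Total COGS = $4,054.05 + $3,709.70 + $7,557.20 = $15,320.95
Ending inventory: 69 @ $7.70 + 128 @ $7.60 + 261 @ $6.05 + 274 @ $8.80 = $5,494.35
Check: goods available $20,815.30 = COGS $15,320.95 + ending $5,494.35

COGS = $15,320.95; ending inventory = $5,494.35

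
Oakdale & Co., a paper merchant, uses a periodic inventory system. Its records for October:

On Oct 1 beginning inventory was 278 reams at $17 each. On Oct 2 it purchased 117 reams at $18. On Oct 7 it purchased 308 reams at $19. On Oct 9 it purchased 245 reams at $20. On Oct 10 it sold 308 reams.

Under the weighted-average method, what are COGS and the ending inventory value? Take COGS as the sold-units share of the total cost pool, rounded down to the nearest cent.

Oct 10, sell 308: 308/948 × $17,584.00 → $5,712.94
Ending inventory (cost pool remaining) = $11,871.06

COGS = $5,712.94; ending inventory = $11,871.06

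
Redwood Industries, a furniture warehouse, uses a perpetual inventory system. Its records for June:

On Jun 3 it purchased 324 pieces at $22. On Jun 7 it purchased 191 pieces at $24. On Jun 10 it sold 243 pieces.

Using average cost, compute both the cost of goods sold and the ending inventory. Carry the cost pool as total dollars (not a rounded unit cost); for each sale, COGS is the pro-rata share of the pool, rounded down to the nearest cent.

COGS = $5,526.24; ending inventory = $6,185.76

After Jun 3: 324 on hand, pool $7,128.00 (≈ $22.0000 each)
After Jun 7: 515 on hand, pool $11,712.00 (≈ $22.7417 each)
Jun 10, sell 243: 243/515 × $11,712.00 → $5,526.24
Ending inventory (cost pool remaining) = $6,185.76
Check: goods available $11,712.00 = COGS $5,526.24 + ending $6,185.76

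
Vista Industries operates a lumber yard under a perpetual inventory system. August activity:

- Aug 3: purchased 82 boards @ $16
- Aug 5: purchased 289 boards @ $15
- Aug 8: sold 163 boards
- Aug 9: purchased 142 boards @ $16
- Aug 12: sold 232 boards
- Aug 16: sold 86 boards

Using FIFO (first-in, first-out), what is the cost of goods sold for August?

COGS = $7,407

Aug 8, 163 sold [FIFO — oldest first]: 82 @ $16 + 81 @ $15 = $2,527
Aug 12, 232 sold [FIFO — oldest first]: 208 @ $15 + 24 @ $16 = $3,504
Aug 16, 86 sold [FIFO — oldest first]: 86 @ $16 = $1,376
Total COGS = $2,527 + $3,504 + $1,376 = $7,407
Ending inventory: 32 @ $16 = $512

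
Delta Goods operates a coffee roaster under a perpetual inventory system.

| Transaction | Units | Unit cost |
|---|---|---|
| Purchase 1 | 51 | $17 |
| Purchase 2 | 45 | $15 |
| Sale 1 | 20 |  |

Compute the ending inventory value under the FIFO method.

Sale 1 (20) [FIFO — oldest first]: 20 @ $17 = $340
Ending inventory: 31 @ $17 + 45 @ $15 = $1,202
Check: goods available $1,542 = COGS $340 + ending $1,202

Ending inventory = $1,202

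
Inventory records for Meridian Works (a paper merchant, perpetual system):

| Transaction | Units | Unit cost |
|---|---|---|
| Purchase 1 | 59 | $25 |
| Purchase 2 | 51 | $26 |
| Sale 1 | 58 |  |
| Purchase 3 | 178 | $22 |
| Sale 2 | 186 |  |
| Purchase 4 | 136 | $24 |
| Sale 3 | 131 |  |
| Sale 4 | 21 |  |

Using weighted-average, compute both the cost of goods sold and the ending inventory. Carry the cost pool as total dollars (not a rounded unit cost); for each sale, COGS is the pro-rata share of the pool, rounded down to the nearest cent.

After Purchase 1: 59 on hand, pool $1,475.00 (≈ $25.0000 each)
After Purchase 2: 110 on hand, pool $2,801.00 (≈ $25.4636 each)
Sale 1, sell 58: 58/110 × $2,801.00 → $1,476.89
After Purchase 3: 230 on hand, pool $5,240.11 (≈ $22.7831 each)
Sale 2, sell 186: 186/230 × $5,240.11 → $4,237.65
After Purchase 4: 180 on hand, pool $4,266.46 (≈ $23.7026 each)
Sale 3, sell 131: 131/180 × $4,266.46 → $3,105.03
Sale 4, sell 21: 21/49 × $1,161.43 → $497.75
Total COGS = $1,476.89 + $4,237.65 + $3,105.03 + $497.75 = $9,317.32
Ending inventory (cost pool remaining) = $663.68

COGS = $9,317.32; ending inventory = $663.68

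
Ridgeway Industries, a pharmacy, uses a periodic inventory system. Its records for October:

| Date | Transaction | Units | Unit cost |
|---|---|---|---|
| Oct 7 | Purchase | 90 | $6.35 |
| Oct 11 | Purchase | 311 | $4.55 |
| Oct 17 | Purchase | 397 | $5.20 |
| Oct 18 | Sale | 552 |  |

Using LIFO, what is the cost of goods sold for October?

Oct 18, 552 sold [LIFO — newest first]: 397 @ $5.20 + 155 @ $4.55 = $2,769.65
Ending inventory: 90 @ $6.35 + 156 @ $4.55 = $1,281.30
Check: goods available $4,050.95 = COGS $2,769.65 + ending $1,281.30

COGS = $2,769.65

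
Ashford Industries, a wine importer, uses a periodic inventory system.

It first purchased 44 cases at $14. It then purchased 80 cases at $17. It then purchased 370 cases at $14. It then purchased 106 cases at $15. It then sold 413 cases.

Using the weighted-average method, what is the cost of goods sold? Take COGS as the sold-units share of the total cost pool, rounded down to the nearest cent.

COGS = $6,020.16

Sale 1, sell 413: 413/600 × $8,746.00 → $6,020.16
Ending inventory (cost pool remaining) = $2,725.84
Check: goods available $8,746.00 = COGS $6,020.16 + ending $2,725.84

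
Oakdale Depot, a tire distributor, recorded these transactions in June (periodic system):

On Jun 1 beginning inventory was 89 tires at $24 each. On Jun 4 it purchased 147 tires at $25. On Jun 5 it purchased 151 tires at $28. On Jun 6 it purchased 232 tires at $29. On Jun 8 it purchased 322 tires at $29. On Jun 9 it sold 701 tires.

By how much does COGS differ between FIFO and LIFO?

FIFO COGS: 89 @ $24 + 147 @ $25 + 151 @ $28 + 232 @ $29 + 82 @ $29 = $19,145
LIFO COGS: 322 @ $29 + 232 @ $29 + 147 @ $28 = $20,182
Difference = |$19,145 − $20,182| = $1,037

$1,037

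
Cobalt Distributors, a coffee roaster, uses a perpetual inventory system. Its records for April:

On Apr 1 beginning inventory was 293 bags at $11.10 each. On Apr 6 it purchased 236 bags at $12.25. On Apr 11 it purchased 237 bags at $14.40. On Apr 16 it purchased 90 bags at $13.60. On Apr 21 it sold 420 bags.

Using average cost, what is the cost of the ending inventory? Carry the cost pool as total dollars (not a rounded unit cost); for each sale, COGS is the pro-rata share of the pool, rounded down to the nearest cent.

After Apr 1: 293 on hand, pool $3,252.30 (≈ $11.1000 each)
After Apr 6: 529 on hand, pool $6,143.30 (≈ $11.6130 each)
After Apr 11: 766 on hand, pool $9,556.10 (≈ $12.4753 each)
After Apr 16: 856 on hand, pool $10,780.10 (≈ $12.5936 each)
Apr 21, sell 420: 420/856 × $10,780.10 → $5,289.30
Ending inventory (cost pool remaining) = $5,490.80
Check: goods available $10,780.10 = COGS $5,289.30 + ending $5,490.80

Ending inventory = $5,490.80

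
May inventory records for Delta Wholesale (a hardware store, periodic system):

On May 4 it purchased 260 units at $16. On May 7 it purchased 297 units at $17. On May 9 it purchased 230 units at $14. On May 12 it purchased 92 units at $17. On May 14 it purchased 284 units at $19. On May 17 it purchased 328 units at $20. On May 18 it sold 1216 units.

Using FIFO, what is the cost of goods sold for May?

COGS = $20,449

May 18, 1216 sold [FIFO — oldest first]: 260 @ $16 + 297 @ $17 + 230 @ $14 + 92 @ $17 + 284 @ $19 + 53 @ $20 = $20,449
Ending inventory: 275 @ $20 = $5,500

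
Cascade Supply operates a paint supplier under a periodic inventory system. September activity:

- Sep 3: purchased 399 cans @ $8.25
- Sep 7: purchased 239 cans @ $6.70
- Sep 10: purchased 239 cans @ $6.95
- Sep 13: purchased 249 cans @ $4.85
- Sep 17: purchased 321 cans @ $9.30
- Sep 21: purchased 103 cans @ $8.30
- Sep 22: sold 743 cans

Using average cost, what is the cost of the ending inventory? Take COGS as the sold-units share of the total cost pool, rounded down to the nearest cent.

Sep 22, sell 743: 743/1550 × $11,601.95 → $5,561.45
Ending inventory (cost pool remaining) = $6,040.50

Ending inventory = $6,040.50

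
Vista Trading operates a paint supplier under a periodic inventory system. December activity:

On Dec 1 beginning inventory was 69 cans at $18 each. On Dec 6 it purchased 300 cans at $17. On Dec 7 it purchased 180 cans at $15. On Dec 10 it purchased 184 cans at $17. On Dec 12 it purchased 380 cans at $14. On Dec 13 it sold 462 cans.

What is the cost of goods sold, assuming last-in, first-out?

Dec 13, 462 sold [LIFO — newest first]: 380 @ $14 + 82 @ $17 = $6,714
Ending inventory: 69 @ $18 + 300 @ $17 + 180 @ $15 + 102 @ $17 = $10,776

COGS = $6,714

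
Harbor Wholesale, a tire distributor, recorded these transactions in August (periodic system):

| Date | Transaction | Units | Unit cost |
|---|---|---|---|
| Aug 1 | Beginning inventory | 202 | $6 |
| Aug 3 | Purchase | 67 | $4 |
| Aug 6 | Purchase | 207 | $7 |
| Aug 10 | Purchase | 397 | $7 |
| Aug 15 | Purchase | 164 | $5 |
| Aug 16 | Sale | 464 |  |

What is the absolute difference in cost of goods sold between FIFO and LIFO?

FIFO COGS: 202 @ $6 + 67 @ $4 + 195 @ $7 = $2,845
LIFO COGS: 164 @ $5 + 300 @ $7 = $2,920
Difference = |$2,845 − $2,920| = $75

$75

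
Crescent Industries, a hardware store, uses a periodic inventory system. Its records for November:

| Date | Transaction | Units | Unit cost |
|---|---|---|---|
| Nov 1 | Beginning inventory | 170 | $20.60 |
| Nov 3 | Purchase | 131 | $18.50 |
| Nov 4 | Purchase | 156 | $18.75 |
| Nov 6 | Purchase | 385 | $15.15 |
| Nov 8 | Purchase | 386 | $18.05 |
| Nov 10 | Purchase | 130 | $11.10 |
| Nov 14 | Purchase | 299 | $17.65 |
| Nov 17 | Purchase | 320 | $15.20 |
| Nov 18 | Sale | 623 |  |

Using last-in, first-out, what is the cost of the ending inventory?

Nov 18, 623 sold [LIFO — newest first]: 320 @ $15.20 + 299 @ $17.65 + 4 @ $11.10 = $10,185.75
Ending inventory: 170 @ $20.60 + 131 @ $18.50 + 156 @ $18.75 + 385 @ $15.15 + 386 @ $18.05 + 126 @ $11.10 = $23,049.15
Check: goods available $33,234.90 = COGS $10,185.75 + ending $23,049.15

Ending inventory = $23,049.15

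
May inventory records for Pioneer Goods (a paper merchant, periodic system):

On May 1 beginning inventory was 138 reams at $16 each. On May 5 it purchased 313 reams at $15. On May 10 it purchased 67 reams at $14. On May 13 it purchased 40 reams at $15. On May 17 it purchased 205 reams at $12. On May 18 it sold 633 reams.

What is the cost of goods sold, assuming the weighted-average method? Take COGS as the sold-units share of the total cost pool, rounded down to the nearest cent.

COGS = $9,043.68

May 18, sell 633: 633/763 × $10,901.00 → $9,043.68
Ending inventory (cost pool remaining) = $1,857.32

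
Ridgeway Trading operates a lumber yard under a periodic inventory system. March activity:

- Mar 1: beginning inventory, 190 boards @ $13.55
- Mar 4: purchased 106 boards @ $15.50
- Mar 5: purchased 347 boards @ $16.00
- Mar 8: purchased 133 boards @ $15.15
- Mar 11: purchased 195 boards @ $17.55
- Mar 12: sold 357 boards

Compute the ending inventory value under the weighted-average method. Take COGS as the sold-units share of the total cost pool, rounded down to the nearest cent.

Ending inventory = $9,615.78

Mar 12, sell 357: 357/971 × $15,206.70 → $5,590.92
Ending inventory (cost pool remaining) = $9,615.78
Check: goods available $15,206.70 = COGS $5,590.92 + ending $9,615.78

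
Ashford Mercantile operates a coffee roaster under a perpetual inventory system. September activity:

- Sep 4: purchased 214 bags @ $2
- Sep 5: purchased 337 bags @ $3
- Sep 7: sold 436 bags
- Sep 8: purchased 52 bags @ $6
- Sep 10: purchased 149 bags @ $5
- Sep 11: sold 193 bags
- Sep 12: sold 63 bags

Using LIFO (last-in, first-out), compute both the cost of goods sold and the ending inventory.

Sep 7, 436 sold [LIFO — newest first]: 337 @ $3 + 99 @ $2 = $1,209
Sep 11, 193 sold [LIFO — newest first]: 149 @ $5 + 44 @ $6 = $1,009
Sep 12, 63 sold [LIFO — newest first]: 8 @ $6 + 55 @ $2 = $158
Total COGS = $1,209 + $1,009 + $158 = $2,376
Ending inventory: 60 @ $2 = $120
Check: goods available $2,496 = COGS $2,376 + ending $120

COGS = $2,376; ending inventory = $120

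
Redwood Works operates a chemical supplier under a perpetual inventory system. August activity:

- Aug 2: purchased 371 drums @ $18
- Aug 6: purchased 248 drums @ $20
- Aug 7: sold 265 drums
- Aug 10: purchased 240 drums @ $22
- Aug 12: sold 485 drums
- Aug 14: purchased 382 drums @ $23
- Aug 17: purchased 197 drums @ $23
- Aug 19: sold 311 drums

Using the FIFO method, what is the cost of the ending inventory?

Ending inventory = $8,671

Aug 7, 265 sold [FIFO — oldest first]: 265 @ $18 = $4,770
Aug 12, 485 sold [FIFO — oldest first]: 106 @ $18 + 248 @ $20 + 131 @ $22 = $9,750
Aug 19, 311 sold [FIFO — oldest first]: 109 @ $22 + 202 @ $23 = $7,044
Total COGS = $4,770 + $9,750 + $7,044 = $21,564
Ending inventory: 180 @ $23 + 197 @ $23 = $8,671
Check: goods available $30,235 = COGS $21,564 + ending $8,671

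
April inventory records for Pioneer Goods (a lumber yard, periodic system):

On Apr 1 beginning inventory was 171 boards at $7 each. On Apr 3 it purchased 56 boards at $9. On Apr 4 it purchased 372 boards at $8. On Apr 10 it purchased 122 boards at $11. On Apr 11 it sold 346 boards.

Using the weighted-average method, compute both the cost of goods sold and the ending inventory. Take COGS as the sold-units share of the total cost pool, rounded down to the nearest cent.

COGS = $2,888.45; ending inventory = $3,130.55

Apr 11, sell 346: 346/721 × $6,019.00 → $2,888.45
Ending inventory (cost pool remaining) = $3,130.55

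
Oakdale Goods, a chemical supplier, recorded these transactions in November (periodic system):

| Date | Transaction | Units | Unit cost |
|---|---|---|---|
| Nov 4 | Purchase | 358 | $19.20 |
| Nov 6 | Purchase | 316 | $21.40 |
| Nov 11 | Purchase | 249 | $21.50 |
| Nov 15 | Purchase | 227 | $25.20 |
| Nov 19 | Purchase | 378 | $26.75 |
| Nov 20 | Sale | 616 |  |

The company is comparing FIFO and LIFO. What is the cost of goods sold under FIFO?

COGS = $12,394.80

FIFO COGS: 358 @ $19.20 + 258 @ $21.40 = $12,394.80
LIFO COGS: 378 @ $26.75 + 227 @ $25.20 + 11 @ $21.50 = $16,068.40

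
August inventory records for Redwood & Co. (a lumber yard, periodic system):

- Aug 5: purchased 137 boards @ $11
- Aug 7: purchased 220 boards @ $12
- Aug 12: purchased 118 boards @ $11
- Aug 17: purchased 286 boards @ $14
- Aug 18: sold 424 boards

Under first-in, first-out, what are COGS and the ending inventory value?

COGS = $4,884; ending inventory = $4,565

Aug 18, 424 sold [FIFO — oldest first]: 137 @ $11 + 220 @ $12 + 67 @ $11 = $4,884
Ending inventory: 51 @ $11 + 286 @ $14 = $4,565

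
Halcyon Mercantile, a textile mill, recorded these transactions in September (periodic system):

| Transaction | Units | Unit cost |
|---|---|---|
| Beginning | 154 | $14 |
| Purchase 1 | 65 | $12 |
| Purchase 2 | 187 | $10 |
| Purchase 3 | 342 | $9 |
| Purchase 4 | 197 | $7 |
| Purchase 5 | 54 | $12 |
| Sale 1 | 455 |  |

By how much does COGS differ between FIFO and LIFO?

$1,384

FIFO COGS: 154 @ $14 + 65 @ $12 + 187 @ $10 + 49 @ $9 = $5,247
LIFO COGS: 54 @ $12 + 197 @ $7 + 204 @ $9 = $3,863
Difference = |$5,247 − $3,863| = $1,384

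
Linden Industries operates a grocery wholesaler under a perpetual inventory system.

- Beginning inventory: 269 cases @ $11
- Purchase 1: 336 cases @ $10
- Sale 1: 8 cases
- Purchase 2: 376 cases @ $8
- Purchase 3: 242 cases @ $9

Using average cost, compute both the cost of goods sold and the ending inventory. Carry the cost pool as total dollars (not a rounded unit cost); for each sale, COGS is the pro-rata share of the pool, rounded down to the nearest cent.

After Beginning: 269 on hand, pool $2,959.00 (≈ $11.0000 each)
After Purchase 1: 605 on hand, pool $6,319.00 (≈ $10.4446 each)
Sale 1, sell 8: 8/605 × $6,319.00 → $83.55
After Purchase 2: 973 on hand, pool $9,243.45 (≈ $9.4999 each)
After Purchase 3: 1215 on hand, pool $11,421.45 (≈ $9.4004 each)
Ending inventory (cost pool remaining) = $11,421.45

COGS = $83.55; ending inventory = $11,421.45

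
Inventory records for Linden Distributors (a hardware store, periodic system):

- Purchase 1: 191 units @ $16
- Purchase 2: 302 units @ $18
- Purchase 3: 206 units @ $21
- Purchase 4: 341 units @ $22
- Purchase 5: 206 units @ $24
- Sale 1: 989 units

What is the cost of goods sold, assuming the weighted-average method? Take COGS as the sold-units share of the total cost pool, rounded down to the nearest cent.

COGS = $20,053.04

Sale 1, sell 989: 989/1246 × $25,264.00 → $20,053.04
Ending inventory (cost pool remaining) = $5,210.96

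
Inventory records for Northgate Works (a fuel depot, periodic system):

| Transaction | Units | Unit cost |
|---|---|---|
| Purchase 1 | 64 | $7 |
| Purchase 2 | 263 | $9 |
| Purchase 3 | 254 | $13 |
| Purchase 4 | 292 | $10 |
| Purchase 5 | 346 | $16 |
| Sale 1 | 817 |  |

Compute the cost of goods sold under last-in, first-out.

COGS = $10,783

Sale 1 (817) [LIFO — newest first]: 346 @ $16 + 292 @ $10 + 179 @ $13 = $10,783
Ending inventory: 64 @ $7 + 263 @ $9 + 75 @ $13 = $3,790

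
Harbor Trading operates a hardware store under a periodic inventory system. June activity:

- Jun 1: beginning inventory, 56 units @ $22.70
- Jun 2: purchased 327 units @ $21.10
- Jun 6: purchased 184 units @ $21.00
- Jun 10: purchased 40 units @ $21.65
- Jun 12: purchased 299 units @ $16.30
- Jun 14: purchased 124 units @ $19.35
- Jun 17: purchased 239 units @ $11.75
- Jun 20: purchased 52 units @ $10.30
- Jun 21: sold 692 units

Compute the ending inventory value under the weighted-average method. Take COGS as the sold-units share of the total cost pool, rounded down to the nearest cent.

Ending inventory = $11,198.13

Jun 21, sell 692: 692/1321 × $23,517.85 → $12,319.72
Ending inventory (cost pool remaining) = $11,198.13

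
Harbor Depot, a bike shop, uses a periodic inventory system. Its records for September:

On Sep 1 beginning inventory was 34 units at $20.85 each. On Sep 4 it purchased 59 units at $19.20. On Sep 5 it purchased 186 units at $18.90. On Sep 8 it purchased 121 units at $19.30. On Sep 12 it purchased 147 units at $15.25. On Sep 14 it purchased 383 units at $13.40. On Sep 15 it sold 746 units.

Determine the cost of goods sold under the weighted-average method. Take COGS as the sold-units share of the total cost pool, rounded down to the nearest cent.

Sep 15, sell 746: 746/930 × $15,066.35 → $12,085.48
Ending inventory (cost pool remaining) = $2,980.87

COGS = $12,085.48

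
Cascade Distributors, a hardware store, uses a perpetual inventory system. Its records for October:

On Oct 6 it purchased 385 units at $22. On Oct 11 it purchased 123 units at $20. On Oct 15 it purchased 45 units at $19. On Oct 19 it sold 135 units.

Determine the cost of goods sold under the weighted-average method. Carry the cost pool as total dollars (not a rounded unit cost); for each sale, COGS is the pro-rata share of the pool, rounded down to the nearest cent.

After Oct 6: 385 on hand, pool $8,470.00 (≈ $22.0000 each)
After Oct 11: 508 on hand, pool $10,930.00 (≈ $21.5157 each)
After Oct 15: 553 on hand, pool $11,785.00 (≈ $21.3110 each)
Oct 19, sell 135: 135/553 × $11,785.00 → $2,876.98
Ending inventory (cost pool remaining) = $8,908.02
Check: goods available $11,785.00 = COGS $2,876.98 + ending $8,908.02

COGS = $2,876.98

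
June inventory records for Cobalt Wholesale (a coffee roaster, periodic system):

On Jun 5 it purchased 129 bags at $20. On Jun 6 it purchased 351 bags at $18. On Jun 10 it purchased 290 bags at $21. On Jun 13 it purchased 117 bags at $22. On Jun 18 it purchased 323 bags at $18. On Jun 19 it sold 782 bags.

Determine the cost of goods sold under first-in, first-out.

COGS = $15,252

Jun 19, 782 sold [FIFO — oldest first]: 129 @ $20 + 351 @ $18 + 290 @ $21 + 12 @ $22 = $15,252
Ending inventory: 105 @ $22 + 323 @ $18 = $8,124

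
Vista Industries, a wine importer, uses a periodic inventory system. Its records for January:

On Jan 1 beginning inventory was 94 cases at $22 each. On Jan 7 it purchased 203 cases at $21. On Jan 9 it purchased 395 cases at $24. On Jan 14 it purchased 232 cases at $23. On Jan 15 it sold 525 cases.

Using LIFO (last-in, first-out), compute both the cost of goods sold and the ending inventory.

Jan 15, 525 sold [LIFO — newest first]: 232 @ $23 + 293 @ $24 = $12,368
Ending inventory: 94 @ $22 + 203 @ $21 + 102 @ $24 = $8,779

COGS = $12,368; ending inventory = $8,779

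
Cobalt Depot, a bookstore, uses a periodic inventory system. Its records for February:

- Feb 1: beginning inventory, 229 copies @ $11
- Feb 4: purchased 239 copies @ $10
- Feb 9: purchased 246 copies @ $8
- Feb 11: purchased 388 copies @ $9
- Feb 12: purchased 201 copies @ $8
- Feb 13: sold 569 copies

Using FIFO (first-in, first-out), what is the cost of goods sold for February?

Feb 13, 569 sold [FIFO — oldest first]: 229 @ $11 + 239 @ $10 + 101 @ $8 = $5,717
Ending inventory: 145 @ $8 + 388 @ $9 + 201 @ $8 = $6,260

COGS = $5,717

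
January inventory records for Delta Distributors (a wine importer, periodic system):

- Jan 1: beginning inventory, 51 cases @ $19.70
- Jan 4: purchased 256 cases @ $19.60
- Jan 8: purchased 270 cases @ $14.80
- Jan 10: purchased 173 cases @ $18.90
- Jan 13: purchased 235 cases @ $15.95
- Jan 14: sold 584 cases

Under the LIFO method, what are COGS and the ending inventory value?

Jan 14, 584 sold [LIFO — newest first]: 235 @ $15.95 + 173 @ $18.90 + 176 @ $14.80 = $9,622.75
Ending inventory: 51 @ $19.70 + 256 @ $19.60 + 94 @ $14.80 = $7,413.50
Check: goods available $17,036.25 = COGS $9,622.75 + ending $7,413.50

COGS = $9,622.75; ending inventory = $7,413.50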